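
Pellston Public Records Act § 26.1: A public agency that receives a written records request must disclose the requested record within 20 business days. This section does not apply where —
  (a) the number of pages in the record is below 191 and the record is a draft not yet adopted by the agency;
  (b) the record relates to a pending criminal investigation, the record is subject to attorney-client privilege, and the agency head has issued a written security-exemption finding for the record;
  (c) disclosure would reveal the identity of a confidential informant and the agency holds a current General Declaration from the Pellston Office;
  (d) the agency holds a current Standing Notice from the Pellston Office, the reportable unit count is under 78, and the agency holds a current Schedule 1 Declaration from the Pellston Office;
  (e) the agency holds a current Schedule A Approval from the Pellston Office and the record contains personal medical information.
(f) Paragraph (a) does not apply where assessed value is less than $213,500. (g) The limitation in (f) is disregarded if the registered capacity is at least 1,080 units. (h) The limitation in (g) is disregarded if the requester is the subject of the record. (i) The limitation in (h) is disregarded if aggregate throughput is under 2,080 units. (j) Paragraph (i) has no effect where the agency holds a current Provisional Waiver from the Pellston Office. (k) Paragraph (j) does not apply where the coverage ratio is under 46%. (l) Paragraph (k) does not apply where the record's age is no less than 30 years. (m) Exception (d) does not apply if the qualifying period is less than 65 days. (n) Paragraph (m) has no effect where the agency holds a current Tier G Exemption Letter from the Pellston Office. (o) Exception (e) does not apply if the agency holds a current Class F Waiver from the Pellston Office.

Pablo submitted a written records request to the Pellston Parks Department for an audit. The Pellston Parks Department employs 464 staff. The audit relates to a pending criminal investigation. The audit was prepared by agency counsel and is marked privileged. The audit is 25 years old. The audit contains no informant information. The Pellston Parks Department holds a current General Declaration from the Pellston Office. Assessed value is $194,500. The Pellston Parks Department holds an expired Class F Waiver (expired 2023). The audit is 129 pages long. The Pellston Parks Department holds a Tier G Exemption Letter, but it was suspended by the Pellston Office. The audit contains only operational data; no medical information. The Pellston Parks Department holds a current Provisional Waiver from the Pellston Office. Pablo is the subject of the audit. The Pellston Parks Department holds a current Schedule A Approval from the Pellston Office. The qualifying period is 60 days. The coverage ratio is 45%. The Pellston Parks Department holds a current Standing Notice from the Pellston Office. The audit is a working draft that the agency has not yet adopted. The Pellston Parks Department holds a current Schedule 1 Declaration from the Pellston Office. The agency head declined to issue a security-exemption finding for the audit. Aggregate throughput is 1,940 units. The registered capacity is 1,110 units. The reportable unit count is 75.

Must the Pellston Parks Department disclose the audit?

No — exception (a) applies; the Pellston Parks Department is not required to disclose the audit.

Exception (a) is satisfied on its face — the number of pages in the record is 129, below the 191 limit; the audit is an unadopted draft. Under paragraphs (f)–(l): (f) would limit (a) — assessed value is $194,500, less than the $213,500 limit — but (g) sets (f) aside: (g) operates against (f): the registered capacity is 1,110 units, meeting the 1,080 units threshold. (h) operates (Pablo is the subject of the audit), but is overridden by (i): (i) is triggered — aggregate throughput is 1,940 units, under the 2,080 units limit. (j) operates (a current Provisional Waiver is held), but is overridden by (k): (k) operates against (j): the coverage ratio is 45%, under the 46% limit. (l) is not triggered (the record's age is 25 years, short of 30 years), so (k) stands. (a) remains available.
Exception (b) fails — the agency head declined to issue a security-exemption finding.
Exception (c) fails — the audit contains no informant information.
Exception (d) is satisfied on its face — a current Standing Notice is held; the reportable unit count is 75, under the 78 limit; a current Schedule 1 Declaration is held. Turning to paragraphs (m)–(n): (m) operates — the qualifying period is 60 days, less than the 65 days limit. (n), which would lift (m), is not triggered — there is no Tier G Exemption Letter in force. So (d) is unavailable.
Exception (e) fails — the audit contains only operational data.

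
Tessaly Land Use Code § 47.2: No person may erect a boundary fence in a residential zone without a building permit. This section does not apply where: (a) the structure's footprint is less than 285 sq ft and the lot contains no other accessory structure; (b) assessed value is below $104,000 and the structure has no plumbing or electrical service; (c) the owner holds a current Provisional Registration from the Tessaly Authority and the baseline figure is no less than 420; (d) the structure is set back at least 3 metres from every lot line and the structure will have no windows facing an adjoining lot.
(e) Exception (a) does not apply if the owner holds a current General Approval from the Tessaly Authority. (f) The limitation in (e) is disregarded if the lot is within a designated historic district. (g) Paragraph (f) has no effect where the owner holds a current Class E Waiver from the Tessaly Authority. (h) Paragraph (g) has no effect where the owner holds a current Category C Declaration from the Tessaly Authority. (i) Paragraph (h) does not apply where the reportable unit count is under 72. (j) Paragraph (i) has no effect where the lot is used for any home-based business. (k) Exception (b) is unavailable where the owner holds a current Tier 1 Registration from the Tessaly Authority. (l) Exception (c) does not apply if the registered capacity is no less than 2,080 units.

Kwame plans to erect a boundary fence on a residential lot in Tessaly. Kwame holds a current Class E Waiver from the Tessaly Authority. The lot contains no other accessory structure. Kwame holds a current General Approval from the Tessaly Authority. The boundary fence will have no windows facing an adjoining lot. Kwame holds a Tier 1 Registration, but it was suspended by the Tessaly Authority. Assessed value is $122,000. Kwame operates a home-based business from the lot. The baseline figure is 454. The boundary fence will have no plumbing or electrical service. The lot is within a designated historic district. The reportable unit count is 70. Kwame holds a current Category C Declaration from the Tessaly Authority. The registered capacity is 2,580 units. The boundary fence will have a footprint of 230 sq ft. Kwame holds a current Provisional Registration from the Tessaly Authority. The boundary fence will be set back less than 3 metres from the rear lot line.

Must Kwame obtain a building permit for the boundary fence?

No — exception (a) applies; Kwame does not need a building permit.

Exception (a) is satisfied on its face — the structure's footprint is 230 sq ft, less than the 285 sq ft limit; the lot has no other accessory structure. Under paragraphs (e)–(j): (e) is triggered (a current General Approval is held), but is overridden by (f): (f) is engaged — the lot is in a historic district. (g) is triggered (a current Class E Waiver is held), but is itself disapplied by (h): (h) operates against (g): a current Category C Declaration is held. (i) is triggered (the reportable unit count is 70, under the 72 limit), but is set aside by (j): (j) operates — a home-based business operates on the lot. Exception (a) stands.
Exception (b) fails — assessed value is $122,000, not below $104,000.
Exception (c): a current Provisional Registration is held; the baseline figure is 454, meeting the 420 threshold — every condition holds. But: (l) operates against (c): the registered capacity is 2,580 units, meeting the 2,080 units threshold. Exception (c) does not apply.
Exception (d) does not apply: the rear setback is under 3 m.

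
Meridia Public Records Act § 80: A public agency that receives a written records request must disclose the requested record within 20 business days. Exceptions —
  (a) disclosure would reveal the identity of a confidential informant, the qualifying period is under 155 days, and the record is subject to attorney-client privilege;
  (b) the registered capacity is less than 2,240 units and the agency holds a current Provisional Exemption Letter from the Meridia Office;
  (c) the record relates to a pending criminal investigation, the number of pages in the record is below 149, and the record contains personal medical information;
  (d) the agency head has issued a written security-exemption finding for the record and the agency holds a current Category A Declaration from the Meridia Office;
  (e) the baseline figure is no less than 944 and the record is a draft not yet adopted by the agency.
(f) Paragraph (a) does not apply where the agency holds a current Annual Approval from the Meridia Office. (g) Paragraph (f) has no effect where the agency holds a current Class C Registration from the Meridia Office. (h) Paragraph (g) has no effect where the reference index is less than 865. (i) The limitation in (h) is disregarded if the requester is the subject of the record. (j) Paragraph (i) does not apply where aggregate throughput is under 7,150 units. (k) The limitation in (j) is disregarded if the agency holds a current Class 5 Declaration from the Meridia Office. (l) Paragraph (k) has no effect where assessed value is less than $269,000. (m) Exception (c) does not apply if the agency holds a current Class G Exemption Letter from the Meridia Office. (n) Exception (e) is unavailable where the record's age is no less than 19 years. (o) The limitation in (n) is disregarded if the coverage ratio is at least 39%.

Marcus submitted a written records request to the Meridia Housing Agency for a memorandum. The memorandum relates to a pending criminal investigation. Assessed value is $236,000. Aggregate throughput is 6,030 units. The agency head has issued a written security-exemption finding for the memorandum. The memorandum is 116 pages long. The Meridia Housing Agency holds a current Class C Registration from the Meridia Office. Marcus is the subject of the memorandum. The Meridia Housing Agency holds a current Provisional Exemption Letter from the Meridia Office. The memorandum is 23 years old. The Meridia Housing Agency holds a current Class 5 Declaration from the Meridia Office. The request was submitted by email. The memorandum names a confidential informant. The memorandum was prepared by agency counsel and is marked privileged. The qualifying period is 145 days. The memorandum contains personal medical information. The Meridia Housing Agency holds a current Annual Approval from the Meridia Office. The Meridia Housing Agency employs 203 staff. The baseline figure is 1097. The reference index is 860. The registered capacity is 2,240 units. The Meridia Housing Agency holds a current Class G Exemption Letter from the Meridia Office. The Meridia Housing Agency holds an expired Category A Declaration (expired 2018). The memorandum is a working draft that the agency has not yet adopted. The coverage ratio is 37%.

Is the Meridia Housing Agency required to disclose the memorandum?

Yes — the Meridia Housing Agency must disclose the memorandum.

All of (a)'s requirements are met (the memorandum names a confidential informant; the qualifying period is 145 days, under the 155 days limit; the memorandum is privileged). But: (f) operates — a current Annual Approval is held. (g) is engaged (a current Class C Registration is held), but yields to (h): (h) applies — the reference index is 860, less than the 865 limit. (i) would limit (h) — Marcus is the subject of the memorandum — but (j) sets (i) aside: (j) applies — aggregate throughput is 6,030 units, under the 7,150 units limit. (k) would limit (j) — a current Class 5 Declaration is held — but (l) sets (k) aside: (l) operates against (k): assessed value is $236,000, less than the $269,000 limit. Exception (a) does not apply.
Exception (b) does not apply: the registered capacity is 2,240 units, not less than 2,240 units.
Exception (c)'s conditions are all satisfied: the memorandum relates to a pending investigation; the number of pages in the record is 116, below the 149 limit; the memorandum contains personal medical information. Turning to paragraph (m): (m) is triggered — a current Class G Exemption Letter is held. (c) is therefore removed.
Exception (d) does not apply: there is no Category A Declaration in force.
All of (e)'s requirements are met (the baseline figure is 1,097, meeting the 944 threshold; the memorandum is an unadopted draft). However, paragraphs (n)–(o) must be considered: (n) is engaged — the record's age is 23 years, meeting the 19 years threshold. (o) is not engaged (the coverage ratio is 37%, short of 39%), so (n) stands. So (e) is unavailable.
Every exception is unavailable, so the rule governs.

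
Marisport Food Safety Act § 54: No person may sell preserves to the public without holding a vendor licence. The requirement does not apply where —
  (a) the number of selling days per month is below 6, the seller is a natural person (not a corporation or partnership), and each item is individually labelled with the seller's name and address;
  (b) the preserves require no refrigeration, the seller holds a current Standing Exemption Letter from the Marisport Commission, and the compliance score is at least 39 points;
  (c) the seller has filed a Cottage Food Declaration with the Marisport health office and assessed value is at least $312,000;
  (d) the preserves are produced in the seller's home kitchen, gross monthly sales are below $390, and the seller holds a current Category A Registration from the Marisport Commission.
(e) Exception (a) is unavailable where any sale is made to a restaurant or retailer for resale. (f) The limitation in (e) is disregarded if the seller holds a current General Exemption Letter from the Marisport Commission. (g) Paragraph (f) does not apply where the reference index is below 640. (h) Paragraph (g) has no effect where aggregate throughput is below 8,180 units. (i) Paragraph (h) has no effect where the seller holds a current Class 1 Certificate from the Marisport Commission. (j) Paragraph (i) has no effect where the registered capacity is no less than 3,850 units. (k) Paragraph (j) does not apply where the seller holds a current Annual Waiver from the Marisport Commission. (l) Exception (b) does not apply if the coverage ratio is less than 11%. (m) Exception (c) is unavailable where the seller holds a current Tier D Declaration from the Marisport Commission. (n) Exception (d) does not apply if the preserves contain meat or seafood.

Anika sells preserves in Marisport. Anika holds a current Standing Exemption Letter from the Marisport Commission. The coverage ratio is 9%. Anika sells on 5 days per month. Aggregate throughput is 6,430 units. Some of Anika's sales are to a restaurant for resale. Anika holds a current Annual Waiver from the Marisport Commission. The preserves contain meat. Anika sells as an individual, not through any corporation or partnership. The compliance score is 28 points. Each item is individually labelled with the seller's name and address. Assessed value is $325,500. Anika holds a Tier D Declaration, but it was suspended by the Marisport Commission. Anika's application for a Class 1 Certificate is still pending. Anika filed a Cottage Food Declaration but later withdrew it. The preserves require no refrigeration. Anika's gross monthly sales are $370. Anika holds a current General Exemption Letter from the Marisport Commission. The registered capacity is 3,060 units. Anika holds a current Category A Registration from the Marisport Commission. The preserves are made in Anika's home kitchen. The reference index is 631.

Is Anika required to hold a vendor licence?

No — exception (a) applies; Anika is not required to hold a vendor licence.

Exception (a) is satisfied on its face — the number of selling days per month is 5, below the 6 limit; the seller is a natural person; items are individually labelled. As to paragraphs (e)–(k): (e) would limit (a) — some sales are to a restaurant for resale — but (f) sets (e) aside: (f) is engaged — a current General Exemption Letter is held. (g) would limit (f) — the reference index is 631, below the 640 limit — but (h) sets (g) aside: (h) operates against (g): aggregate throughput is 6,430 units, below the 8,180 units limit. (i) is not triggered (no current Class 1 Certificate is held), so (h) stands. So (a) applies.
Exception (b) does not apply: the compliance score is 28 points, short of 39 points.
Exception (c) does not apply: the Cottage Food Declaration was withdrawn.
Exception (d): the preserves are home-kitchen produced; gross monthly sales are $370, below the $390 limit; a current Category A Registration is held — every condition holds. But: (n) operates against (d): the preserves contain meat. Exception (d) does not apply.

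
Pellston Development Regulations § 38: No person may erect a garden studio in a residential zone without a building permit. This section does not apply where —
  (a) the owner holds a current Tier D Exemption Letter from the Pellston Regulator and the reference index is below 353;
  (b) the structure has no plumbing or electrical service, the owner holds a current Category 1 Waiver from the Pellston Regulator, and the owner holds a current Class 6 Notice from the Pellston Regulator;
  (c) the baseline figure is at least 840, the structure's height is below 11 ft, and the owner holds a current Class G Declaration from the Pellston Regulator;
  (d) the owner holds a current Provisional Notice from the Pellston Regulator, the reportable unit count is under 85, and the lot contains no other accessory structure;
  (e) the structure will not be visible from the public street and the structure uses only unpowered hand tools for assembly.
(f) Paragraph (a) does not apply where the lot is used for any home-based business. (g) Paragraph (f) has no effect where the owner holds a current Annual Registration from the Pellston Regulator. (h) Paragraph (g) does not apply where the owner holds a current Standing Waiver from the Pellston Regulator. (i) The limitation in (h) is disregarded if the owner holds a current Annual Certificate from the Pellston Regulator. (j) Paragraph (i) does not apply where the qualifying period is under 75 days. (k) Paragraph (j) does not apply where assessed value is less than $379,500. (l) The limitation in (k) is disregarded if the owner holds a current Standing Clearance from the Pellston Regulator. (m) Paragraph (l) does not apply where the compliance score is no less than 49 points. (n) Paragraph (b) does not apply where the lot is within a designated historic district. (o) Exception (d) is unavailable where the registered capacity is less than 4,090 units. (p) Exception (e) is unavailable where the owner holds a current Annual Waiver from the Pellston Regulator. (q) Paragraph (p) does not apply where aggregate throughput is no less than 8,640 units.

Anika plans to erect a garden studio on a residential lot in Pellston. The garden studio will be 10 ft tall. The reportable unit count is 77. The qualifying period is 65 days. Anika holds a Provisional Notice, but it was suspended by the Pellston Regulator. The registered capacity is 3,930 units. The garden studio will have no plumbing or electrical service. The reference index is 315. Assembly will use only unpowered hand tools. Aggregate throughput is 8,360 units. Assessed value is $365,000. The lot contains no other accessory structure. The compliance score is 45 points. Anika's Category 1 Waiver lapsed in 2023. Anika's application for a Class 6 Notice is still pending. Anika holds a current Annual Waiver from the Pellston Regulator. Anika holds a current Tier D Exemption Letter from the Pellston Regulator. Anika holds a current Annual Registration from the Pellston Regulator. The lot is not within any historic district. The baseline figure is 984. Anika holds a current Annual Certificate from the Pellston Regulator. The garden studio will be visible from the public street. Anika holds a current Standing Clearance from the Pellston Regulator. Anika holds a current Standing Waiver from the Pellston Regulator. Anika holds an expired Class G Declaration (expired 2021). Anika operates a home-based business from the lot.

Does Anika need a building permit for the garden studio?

Exception (a)'s conditions are all satisfied: a current Tier D Exemption Letter is held; the reference index is 315, below the 353 limit. But: (f) operates against (a): a home-based business operates on the lot. (g) would limit (f) — a current Annual Registration is held — but (h) sets (g) aside: (h) is engaged — a current Standing Waiver is held. (i) applies (a current Annual Certificate is held), but is itself disapplied by (j): (j) is engaged — the qualifying period is 65 days, under the 75 days limit. (k) applies (assessed value is $365,000, less than the $379,500 limit), but is itself disapplied by (l): (l) is engaged — a current Standing Clearance is held. (m), which would lift (l), is not triggered — the compliance score is 45 points, short of 49 points. So (a) is unavailable.
Exception (b) requires that the owner holds a current Category 1 Waiver from the Pellston Regulator; but no current Category 1 Waiver is held, so (b) is unavailable.
Exception (c) fails — no current Class G Declaration is held.
Exception (d) requires that the owner holds a current Provisional Notice from the Pellston Regulator; but the Provisional Notice is not current, so (d) is unavailable.
Exception (e) does not apply: the structure will be visible from the street.
None of the exceptions is available; § 38 applies in full.

Yes — Anika must obtain a building permit.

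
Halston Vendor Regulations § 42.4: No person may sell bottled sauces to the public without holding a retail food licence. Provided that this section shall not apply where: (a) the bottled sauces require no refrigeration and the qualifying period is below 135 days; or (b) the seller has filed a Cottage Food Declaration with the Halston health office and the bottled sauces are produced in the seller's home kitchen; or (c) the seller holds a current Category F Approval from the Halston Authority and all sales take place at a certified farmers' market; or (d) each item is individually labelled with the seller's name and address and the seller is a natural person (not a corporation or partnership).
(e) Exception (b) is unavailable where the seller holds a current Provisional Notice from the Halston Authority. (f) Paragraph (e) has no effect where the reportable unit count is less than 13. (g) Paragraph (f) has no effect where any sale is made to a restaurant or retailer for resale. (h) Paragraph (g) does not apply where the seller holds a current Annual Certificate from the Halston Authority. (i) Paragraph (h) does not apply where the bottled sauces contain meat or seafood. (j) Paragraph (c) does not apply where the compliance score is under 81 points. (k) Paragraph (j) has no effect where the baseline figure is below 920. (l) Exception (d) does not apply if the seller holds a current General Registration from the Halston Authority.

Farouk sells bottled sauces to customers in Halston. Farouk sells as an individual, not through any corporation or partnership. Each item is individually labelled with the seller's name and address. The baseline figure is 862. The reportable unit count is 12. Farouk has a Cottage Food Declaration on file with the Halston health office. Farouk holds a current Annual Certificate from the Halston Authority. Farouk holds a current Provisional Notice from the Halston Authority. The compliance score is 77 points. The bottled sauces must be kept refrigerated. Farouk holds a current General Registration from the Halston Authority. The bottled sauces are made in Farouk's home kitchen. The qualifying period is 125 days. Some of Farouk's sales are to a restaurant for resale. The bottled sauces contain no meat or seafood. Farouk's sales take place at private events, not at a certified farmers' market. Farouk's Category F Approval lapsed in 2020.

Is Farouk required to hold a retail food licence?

Exception (a) fails — the bottled sauces require refrigeration.
Exception (b)'s conditions are all satisfied: a Cottage Food Declaration is on file; the bottled sauces are home-kitchen produced. As to paragraphs (e)–(i): (e) operates (a current Provisional Notice is held), but is itself disapplied by (f): (f) operates — the reportable unit count is 12, less than the 13 limit. (g) operates (some sales are to a restaurant for resale), but is overridden by (h): (h) is triggered — a current Annual Certificate is held. (i) is not triggered (the bottled sauces contain no meat or seafood), so (h) stands. Exception (b) stands.
Exception (c) fails — no current Category F Approval is held.
Exception (d): items are individually labelled; the seller is a natural person — every condition holds. However, paragraph (l) must be considered: (l) operates against (d): a current General Registration is held. Exception (d) does not apply.

No — exception (b) applies; Farouk is not required to hold a retail food licence.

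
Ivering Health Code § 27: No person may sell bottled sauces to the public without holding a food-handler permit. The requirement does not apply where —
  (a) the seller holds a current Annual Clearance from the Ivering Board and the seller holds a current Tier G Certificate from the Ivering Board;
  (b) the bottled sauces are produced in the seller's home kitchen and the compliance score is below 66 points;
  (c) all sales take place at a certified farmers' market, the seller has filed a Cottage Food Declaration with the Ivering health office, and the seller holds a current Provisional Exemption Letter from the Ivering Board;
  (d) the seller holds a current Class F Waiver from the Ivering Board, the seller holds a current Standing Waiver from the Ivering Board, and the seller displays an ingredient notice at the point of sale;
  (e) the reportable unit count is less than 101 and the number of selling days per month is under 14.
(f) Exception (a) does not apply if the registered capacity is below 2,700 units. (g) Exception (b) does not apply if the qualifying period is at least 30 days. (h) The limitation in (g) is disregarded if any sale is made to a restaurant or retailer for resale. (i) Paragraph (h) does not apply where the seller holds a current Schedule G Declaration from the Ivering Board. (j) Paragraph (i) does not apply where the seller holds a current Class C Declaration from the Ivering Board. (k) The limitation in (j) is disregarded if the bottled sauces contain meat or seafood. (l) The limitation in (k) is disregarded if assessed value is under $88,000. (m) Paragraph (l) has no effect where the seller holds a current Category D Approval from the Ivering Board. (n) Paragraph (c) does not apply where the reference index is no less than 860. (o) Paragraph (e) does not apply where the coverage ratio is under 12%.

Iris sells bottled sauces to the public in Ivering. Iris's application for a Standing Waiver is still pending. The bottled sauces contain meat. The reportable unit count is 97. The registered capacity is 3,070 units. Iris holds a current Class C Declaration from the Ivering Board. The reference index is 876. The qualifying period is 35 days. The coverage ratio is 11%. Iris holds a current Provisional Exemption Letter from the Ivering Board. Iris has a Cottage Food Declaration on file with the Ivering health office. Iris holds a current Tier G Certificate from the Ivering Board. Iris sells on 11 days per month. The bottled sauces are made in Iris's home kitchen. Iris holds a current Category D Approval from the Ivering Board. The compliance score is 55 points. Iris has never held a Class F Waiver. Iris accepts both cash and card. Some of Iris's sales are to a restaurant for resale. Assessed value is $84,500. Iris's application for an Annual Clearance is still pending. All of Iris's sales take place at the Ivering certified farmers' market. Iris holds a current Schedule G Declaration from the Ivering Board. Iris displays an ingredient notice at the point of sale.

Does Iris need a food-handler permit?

Exception (a) requires that the seller holds a current Annual Clearance from the Ivering Board; but the Annual Clearance is not current, so (a) is unavailable.
Exception (b): the bottled sauces are home-kitchen produced; the compliance score is 55 points, below the 66 points limit — every condition holds. But applying paragraphs (g)–(m): (g) operates against (b): the qualifying period is 35 days, meeting the 30 days threshold. (h) would limit (g) — some sales are to a restaurant for resale — but (i) sets (h) aside: (i) operates against (h): a current Schedule G Declaration is held. (j) would limit (i) — a current Class C Declaration is held — but (k) sets (j) aside: (k) is engaged — the bottled sauces contain meat. (l) would limit (k) — assessed value is $84,500, under the $88,000 limit — but (m) sets (l) aside: (m) operates against (l): a current Category D Approval is held. So (b) is unavailable.
All of (c)'s requirements are met (all sales are at a certified farmers' market; a Cottage Food Declaration is on file; a current Provisional Exemption Letter is held). But: (n) operates against (c): the reference index is 876, meeting the 860 threshold. (c) is therefore removed.
Exception (d) does not apply: there is no Class F Waiver in force.
Exception (e) is satisfied on its face — the reportable unit count is 97, less than the 101 limit; the number of selling days per month is 11, under the 14 limit. But: (o) operates against (e): the coverage ratio is 11%, under the 12% limit. (e) is therefore removed.
No exception displaces § 27.

Yes — Iris must hold a food-handler permit.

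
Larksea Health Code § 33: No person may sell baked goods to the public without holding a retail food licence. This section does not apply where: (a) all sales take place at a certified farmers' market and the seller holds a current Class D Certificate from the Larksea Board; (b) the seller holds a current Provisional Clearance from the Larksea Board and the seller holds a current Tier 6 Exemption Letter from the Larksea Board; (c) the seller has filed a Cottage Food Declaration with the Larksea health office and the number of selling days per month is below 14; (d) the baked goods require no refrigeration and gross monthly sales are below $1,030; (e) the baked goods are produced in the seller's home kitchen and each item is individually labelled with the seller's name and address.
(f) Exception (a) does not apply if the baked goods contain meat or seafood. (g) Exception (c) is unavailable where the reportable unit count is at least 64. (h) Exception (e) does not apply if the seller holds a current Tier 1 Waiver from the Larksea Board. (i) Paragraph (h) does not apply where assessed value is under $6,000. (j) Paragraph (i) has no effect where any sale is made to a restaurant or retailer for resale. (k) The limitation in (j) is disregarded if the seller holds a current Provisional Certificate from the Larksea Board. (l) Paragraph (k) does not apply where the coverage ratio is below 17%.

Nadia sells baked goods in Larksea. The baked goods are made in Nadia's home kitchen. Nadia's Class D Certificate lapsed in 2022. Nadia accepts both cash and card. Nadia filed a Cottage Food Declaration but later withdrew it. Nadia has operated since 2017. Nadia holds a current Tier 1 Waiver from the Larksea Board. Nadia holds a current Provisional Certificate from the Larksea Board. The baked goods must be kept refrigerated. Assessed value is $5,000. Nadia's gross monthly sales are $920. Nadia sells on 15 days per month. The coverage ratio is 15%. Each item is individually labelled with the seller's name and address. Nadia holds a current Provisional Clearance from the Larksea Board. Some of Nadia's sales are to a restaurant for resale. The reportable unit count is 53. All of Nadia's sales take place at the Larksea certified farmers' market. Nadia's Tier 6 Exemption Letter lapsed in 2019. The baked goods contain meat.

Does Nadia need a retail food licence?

Yes — Nadia must hold a retail food licence.

Exception (a) requires that the seller holds a current Class D Certificate from the Larksea Board; but no current Class D Certificate is held, so (a) is unavailable.
Exception (b) fails — the Tier 6 Exemption Letter is not current.
Exception (c) does not apply: the Cottage Food Declaration was withdrawn.
Exception (d) requires that the baked goods require no refrigeration; but the baked goods require refrigeration, so (d) is unavailable.
Exception (e): the baked goods are home-kitchen produced; items are individually labelled — every condition holds. Turning to paragraphs (h)–(l): (h) operates against (e): a current Tier 1 Waiver is held. (i) would limit (h) — assessed value is $5,000, under the $6,000 limit — but (j) sets (i) aside: (j) applies — some sales are to a restaurant for resale. (k) applies (a current Provisional Certificate is held), but is itself disapplied by (l): (l) operates against (k): the coverage ratio is 15%, below the 17% limit. (e) is therefore removed.
None of the exceptions is available; § 33 applies in full.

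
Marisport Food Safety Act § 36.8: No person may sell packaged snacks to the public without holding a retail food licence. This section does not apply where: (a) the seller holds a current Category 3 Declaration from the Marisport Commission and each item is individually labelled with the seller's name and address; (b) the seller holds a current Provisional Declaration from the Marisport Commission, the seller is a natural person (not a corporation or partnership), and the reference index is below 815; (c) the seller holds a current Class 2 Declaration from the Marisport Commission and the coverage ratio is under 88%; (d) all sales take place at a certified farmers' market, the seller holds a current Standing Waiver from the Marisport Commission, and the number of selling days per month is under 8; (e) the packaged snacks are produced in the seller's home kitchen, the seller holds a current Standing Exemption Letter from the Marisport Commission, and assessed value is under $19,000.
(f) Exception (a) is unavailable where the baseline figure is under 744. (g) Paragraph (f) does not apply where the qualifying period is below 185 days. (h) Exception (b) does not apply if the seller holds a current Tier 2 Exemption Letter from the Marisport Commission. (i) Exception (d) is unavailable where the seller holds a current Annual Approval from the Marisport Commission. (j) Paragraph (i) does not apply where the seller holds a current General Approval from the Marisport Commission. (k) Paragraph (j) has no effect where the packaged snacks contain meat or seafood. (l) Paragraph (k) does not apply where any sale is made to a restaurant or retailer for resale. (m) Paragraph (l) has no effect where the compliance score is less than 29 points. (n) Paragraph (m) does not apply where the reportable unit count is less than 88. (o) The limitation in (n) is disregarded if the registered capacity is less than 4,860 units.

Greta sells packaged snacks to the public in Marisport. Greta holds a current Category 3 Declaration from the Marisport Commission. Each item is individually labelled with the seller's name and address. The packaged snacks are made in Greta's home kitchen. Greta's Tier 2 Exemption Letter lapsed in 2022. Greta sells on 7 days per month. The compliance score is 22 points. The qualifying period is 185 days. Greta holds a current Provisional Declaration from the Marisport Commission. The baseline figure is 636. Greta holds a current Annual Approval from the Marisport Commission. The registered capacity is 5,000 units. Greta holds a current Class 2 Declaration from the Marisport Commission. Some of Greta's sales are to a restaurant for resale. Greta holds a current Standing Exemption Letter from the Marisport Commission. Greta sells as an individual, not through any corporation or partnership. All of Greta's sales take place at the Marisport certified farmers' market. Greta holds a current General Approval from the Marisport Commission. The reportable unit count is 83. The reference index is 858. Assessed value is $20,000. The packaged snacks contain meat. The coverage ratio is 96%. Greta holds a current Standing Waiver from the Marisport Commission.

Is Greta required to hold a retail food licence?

Exception (a)'s conditions are all satisfied: a current Category 3 Declaration is held; items are individually labelled. But applying paragraphs (f)–(g): (f) applies — the baseline figure is 636, under the 744 limit. (g) is not engaged (the qualifying period is 185 days, not below 185 days), so (f) stands. So (a) is unavailable.
Exception (b) requires that the reference index is below 815; but the reference index is 858, not below 815, so (b) is unavailable.
Exception (c) requires that the coverage ratio is under 88%; but the coverage ratio is 96%, not under 88%, so (c) is unavailable.
Exception (d)'s conditions are all satisfied: all sales are at a certified farmers' market; a current Standing Waiver is held; the number of selling days per month is 7, under the 8 limit. Under paragraphs (i)–(o): (i) would limit (d) — a current Annual Approval is held — but (j) sets (i) aside: (j) operates against (i): a current General Approval is held. (k) is triggered (the packaged snacks contain meat), but yields to (l): (l) operates against (k): some sales are to a restaurant for resale. (m) would limit (l) — the compliance score is 22 points, less than the 29 points limit — but (n) sets (m) aside: (n) operates against (m): the reportable unit count is 83, less than the 88 limit. (o), which would lift (n), is not engaged — the registered capacity is 5,000 units, not less than 4,860 units. So (d) applies.
Exception (e) does not apply: assessed value is $20,000, not under $19,000.

No — exception (d) applies; Greta is not required to hold a retail food licence.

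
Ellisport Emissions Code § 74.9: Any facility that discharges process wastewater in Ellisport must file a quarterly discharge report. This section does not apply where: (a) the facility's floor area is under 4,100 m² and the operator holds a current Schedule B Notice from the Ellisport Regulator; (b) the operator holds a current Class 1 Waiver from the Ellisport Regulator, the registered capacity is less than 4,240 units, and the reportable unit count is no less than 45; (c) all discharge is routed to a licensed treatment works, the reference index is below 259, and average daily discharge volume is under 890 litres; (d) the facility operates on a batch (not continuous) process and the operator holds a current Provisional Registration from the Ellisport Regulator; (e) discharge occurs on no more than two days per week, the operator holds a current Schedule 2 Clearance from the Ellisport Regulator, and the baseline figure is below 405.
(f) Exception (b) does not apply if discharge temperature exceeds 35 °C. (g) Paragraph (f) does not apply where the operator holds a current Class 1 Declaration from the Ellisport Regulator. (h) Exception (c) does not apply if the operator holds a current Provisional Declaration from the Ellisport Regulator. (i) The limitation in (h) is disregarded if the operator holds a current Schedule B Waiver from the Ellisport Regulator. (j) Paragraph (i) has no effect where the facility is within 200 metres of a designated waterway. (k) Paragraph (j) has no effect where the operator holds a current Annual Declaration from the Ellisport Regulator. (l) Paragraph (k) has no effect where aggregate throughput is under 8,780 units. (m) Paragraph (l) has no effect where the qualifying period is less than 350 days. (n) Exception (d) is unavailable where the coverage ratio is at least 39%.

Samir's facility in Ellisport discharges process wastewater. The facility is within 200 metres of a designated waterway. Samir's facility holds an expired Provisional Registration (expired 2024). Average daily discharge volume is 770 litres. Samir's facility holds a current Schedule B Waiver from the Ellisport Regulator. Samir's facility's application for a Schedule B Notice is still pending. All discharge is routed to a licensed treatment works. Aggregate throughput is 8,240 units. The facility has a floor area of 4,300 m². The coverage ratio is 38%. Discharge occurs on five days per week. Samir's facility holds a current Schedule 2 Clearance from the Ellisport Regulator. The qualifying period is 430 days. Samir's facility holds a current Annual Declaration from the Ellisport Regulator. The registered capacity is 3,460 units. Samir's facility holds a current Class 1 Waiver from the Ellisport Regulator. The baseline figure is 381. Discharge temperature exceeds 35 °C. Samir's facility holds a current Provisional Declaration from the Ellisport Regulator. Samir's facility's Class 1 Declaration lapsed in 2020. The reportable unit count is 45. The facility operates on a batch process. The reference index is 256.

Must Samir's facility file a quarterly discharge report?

Exception (a) does not apply: the facility's floor area is 4,300 m², not under 4,100 m².
Exception (b): a current Class 1 Waiver is held; the registered capacity is 3,460 units, less than the 4,240 units limit; the reportable unit count is 45, meeting the 45 threshold — every condition holds. But: (f) applies — discharge temperature exceeds 35 °C. (g) is not triggered (there is no Class 1 Declaration in force), so (f) stands. So (b) is unavailable.
Exception (c) is satisfied on its face — discharge is routed to a licensed treatment works; the reference index is 256, below the 259 limit; average daily discharge volume is 770 litres, under the 890 litres limit. But applying paragraphs (h)–(m): (h) operates against (c): a current Provisional Declaration is held. (i) would limit (h) — a current Schedule B Waiver is held — but (j) sets (i) aside: (j) operates — the facility is within 200 m of a designated waterway. (k) is triggered (a current Annual Declaration is held), but is overridden by (l): (l) operates against (k): aggregate throughput is 8,240 units, under the 8,780 units limit. (m), which would lift (l), is inapplicable — the qualifying period is 430 days, not less than 350 days. So (c) is unavailable.
Exception (d) requires that the operator holds a current Provisional Registration from the Ellisport Regulator; but there is no Provisional Registration in force, so (d) is unavailable.
Exception (e) requires that discharge occurs on no more than two days per week; but discharge occurs on five days per week, so (e) is unavailable.
Every exception is unavailable, so the rule governs.

Yes — Samir's facility must file a quarterly discharge report.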